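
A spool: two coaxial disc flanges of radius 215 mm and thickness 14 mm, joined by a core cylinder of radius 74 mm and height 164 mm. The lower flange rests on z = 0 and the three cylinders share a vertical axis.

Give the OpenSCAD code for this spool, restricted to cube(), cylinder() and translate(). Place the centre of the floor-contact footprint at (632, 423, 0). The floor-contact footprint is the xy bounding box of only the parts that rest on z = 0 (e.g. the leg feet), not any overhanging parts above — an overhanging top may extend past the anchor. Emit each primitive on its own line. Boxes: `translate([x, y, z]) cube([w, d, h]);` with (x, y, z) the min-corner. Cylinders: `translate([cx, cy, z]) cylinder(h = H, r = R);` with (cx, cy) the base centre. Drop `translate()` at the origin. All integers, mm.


translate([632, 423, 0]) cylinder(h = 14, r = 215);
translate([632, 423, 14]) cylinder(h = 164, r = 74);
translate([632, 423, 178]) cylinder(h = 14, r = 215);


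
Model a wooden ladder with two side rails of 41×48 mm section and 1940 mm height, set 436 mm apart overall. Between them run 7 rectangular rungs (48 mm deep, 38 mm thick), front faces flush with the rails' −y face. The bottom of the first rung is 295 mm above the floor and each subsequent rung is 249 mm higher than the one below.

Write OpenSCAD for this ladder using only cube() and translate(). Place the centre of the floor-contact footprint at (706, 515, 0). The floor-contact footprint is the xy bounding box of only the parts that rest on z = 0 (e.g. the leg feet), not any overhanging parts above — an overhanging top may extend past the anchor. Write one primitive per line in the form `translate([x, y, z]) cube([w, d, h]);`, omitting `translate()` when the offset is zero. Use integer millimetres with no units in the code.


translate([488, 491, 0]) cube([41, 48, 1940]);
translate([883, 491, 0]) cube([41, 48, 1940]);
translate([529, 491, 295]) cube([354, 48, 38]);
translate([529, 491, 544]) cube([354, 48, 38]);
translate([529, 491, 793]) cube([354, 48, 38]);
translate([529, 491, 1042]) cube([354, 48, 38]);
translate([529, 491, 1291]) cube([354, 48, 38]);
translate([529, 491, 1540]) cube([354, 48, 38]);
translate([529, 491, 1789]) cube([354, 48, 38]);


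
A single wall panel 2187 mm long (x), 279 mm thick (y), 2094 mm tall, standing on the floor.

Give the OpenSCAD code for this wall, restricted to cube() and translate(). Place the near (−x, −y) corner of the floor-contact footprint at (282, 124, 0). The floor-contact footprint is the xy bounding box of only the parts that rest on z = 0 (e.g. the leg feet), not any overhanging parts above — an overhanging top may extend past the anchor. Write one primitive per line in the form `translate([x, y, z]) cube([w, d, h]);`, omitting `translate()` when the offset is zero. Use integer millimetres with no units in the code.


translate([282, 124, 0]) cube([2187, 279, 2094]);


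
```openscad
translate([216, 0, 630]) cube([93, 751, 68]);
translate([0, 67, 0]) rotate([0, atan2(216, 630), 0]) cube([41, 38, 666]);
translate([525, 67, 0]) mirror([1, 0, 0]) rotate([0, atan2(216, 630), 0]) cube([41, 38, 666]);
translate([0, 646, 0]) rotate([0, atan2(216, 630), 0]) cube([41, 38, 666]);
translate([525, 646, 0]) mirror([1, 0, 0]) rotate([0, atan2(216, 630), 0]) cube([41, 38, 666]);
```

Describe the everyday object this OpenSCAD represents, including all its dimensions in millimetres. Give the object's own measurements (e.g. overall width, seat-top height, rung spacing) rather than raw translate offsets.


A sawhorse. A 93×751×68 mm beam (x, y, z) sits on two A-frame leg pairs. Each pair is two raked legs of 41×38 mm section (38 mm along y) splaying symmetrically in x. Each leg rises 630 mm vertically over 216 mm of horizontal reach and is 666 mm long along its own axis. Every leg's outer bottom edge rests on the floor and its outer top edge meets a bottom edge of the beam — the left legs (tilting toward +x) meet the beam's −x bottom edge, the right legs (their mirror images, tilting toward −x) meet its +x bottom edge — so the leg tops tuck under the beam, the beam's underside is 630 mm above the floor, and the feet are 525 mm apart outside-to-outside with the beam centred between them. The two leg pairs are set in 67 mm from either end of the beam.


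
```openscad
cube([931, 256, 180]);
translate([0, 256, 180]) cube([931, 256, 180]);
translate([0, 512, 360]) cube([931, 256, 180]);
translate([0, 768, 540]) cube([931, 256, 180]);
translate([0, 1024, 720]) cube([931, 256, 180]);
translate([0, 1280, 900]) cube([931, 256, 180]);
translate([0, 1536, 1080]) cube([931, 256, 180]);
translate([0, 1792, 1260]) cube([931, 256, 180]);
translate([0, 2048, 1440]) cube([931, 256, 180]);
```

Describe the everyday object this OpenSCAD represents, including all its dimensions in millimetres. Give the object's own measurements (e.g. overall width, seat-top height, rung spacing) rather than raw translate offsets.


A straight staircase of 9 solid steps. Each step is 931 mm wide (x), 256 mm deep (y, the going) and 180 mm tall (the rise). The first step rests on the floor; each subsequent step sits one going further in +y and one rise higher in +z, directly behind and above the previous step with no overlap.


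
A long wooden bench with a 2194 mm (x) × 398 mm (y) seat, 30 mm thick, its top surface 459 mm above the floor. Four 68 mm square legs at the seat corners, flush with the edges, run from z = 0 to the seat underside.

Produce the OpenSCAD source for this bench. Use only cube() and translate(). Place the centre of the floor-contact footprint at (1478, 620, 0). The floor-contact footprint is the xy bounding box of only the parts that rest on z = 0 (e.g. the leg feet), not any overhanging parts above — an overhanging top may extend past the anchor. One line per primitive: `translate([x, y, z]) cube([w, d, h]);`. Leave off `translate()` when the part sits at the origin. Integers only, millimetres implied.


translate([381, 421, 429]) cube([2194, 398, 30]);
translate([381, 421, 0]) cube([68, 68, 429]);
translate([381, 751, 0]) cube([68, 68, 429]);
translate([2507, 421, 0]) cube([68, 68, 429]);
translate([2507, 751, 0]) cube([68, 68, 429]);


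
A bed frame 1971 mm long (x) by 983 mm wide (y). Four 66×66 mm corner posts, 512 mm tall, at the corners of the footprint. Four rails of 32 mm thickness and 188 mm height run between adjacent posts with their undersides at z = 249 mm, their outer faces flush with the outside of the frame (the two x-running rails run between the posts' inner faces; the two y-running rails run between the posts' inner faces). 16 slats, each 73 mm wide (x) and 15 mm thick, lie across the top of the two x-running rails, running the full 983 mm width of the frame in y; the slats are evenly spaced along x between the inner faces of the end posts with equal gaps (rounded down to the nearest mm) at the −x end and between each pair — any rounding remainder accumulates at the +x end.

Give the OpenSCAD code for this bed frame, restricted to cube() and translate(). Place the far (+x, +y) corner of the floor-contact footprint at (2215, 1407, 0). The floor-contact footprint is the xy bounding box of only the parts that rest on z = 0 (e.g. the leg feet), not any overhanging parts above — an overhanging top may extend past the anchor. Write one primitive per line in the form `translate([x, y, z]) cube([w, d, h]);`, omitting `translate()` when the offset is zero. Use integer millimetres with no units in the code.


// slat z = rail_z + rail_h = 249 + 188 = 437
// slat gap = ⌊(1839 − 16·73) / 17⌋ = 39
translate([244, 424, 0]) cube([66, 66, 512]);
translate([244, 1341, 0]) cube([66, 66, 512]);
translate([2149, 424, 0]) cube([66, 66, 512]);
translate([2149, 1341, 0]) cube([66, 66, 512]);
translate([310, 424, 249]) cube([1839, 32, 188]);
translate([310, 1375, 249]) cube([1839, 32, 188]);
translate([244, 490, 249]) cube([32, 851, 188]);
translate([2183, 490, 249]) cube([32, 851, 188]);
translate([349, 424, 437]) cube([73, 983, 15]);
translate([461, 424, 437]) cube([73, 983, 15]);
translate([573, 424, 437]) cube([73, 983, 15]);
translate([685, 424, 437]) cube([73, 983, 15]);
translate([797, 424, 437]) cube([73, 983, 15]);
translate([909, 424, 437]) cube([73, 983, 15]);
translate([1021, 424, 437]) cube([73, 983, 15]);
translate([1133, 424, 437]) cube([73, 983, 15]);
translate([1245, 424, 437]) cube([73, 983, 15]);
translate([1357, 424, 437]) cube([73, 983, 15]);
translate([1469, 424, 437]) cube([73, 983, 15]);
translate([1581, 424, 437]) cube([73, 983, 15]);
translate([1693, 424, 437]) cube([73, 983, 15]);
translate([1805, 424, 437]) cube([73, 983, 15]);
translate([1917, 424, 437]) cube([73, 983, 15]);
translate([2029, 424, 437]) cube([73, 983, 15]);


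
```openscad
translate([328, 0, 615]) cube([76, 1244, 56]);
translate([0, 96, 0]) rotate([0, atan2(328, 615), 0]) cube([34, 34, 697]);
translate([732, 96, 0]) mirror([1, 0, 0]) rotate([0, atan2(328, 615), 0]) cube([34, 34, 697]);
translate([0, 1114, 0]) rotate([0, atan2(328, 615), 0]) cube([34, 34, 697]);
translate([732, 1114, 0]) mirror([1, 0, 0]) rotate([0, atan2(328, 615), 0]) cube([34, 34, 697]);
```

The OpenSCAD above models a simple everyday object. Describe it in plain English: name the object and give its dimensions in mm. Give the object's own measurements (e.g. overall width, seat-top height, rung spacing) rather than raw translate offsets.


A sawhorse. A 76×1244×56 mm beam (x, y, z) sits on two A-frame leg pairs. Each pair is two raked legs of 34×34 mm section (34 mm along y) splaying symmetrically in x. Each leg rises 615 mm vertically over 328 mm of horizontal reach and is 697 mm long along its own axis. Every leg's outer bottom edge rests on the floor and its outer top edge meets a bottom edge of the beam — the left legs (tilting toward +x) meet the beam's −x bottom edge, the right legs (their mirror images, tilting toward −x) meet its +x bottom edge — so the leg tops tuck under the beam, the beam's underside is 615 mm above the floor, and the feet are 732 mm apart outside-to-outside with the beam centred between them. The two leg pairs are set in 96 mm from either end of the beam.


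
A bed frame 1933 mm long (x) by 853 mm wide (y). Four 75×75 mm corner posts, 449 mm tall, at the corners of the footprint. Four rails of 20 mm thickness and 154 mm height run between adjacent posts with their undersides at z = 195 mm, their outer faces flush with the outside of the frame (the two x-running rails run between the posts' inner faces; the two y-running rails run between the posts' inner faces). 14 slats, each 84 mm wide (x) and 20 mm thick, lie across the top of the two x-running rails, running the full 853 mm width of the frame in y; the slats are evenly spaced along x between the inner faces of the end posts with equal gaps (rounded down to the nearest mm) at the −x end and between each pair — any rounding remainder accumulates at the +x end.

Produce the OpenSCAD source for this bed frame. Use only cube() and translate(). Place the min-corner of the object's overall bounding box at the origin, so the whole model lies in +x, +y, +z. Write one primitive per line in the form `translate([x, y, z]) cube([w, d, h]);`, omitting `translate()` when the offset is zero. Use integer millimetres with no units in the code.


cube([75, 75, 449]);
translate([0, 778, 0]) cube([75, 75, 449]);
translate([1858, 0, 0]) cube([75, 75, 449]);
translate([1858, 778, 0]) cube([75, 75, 449]);
translate([75, 0, 195]) cube([1783, 20, 154]);
translate([75, 833, 195]) cube([1783, 20, 154]);
translate([0, 75, 195]) cube([20, 703, 154]);
translate([1913, 75, 195]) cube([20, 703, 154]);
translate([115, 0, 349]) cube([84, 853, 20]);
translate([239, 0, 349]) cube([84, 853, 20]);
translate([363, 0, 349]) cube([84, 853, 20]);
translate([487, 0, 349]) cube([84, 853, 20]);
translate([611, 0, 349]) cube([84, 853, 20]);
translate([735, 0, 349]) cube([84, 853, 20]);
translate([859, 0, 349]) cube([84, 853, 20]);
translate([983, 0, 349]) cube([84, 853, 20]);
translate([1107, 0, 349]) cube([84, 853, 20]);
translate([1231, 0, 349]) cube([84, 853, 20]);
translate([1355, 0, 349]) cube([84, 853, 20]);
translate([1479, 0, 349]) cube([84, 853, 20]);
translate([1603, 0, 349]) cube([84, 853, 20]);
translate([1727, 0, 349]) cube([84, 853, 20]);


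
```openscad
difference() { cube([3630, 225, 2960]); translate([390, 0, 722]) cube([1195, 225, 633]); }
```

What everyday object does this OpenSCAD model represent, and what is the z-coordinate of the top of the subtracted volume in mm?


A wall with a window opening. The window head height is 1355 mm.

A wall with a rectangular opening subtracted — a window. Sill at z = 722, opening 633 mm tall, so the head is at 722 + 633 = 1355 mm.


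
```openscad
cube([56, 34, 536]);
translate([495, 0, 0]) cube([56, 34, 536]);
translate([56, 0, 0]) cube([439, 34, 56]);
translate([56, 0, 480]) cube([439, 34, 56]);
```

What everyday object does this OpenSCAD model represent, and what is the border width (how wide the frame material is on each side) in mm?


A picture frame. The border width is 56 mm.

Four thin pieces enclosing a rectangular opening — a picture frame. The two full-height stiles are 536 mm tall; the top rail sits at z = 480 and is 56 mm tall, so the border above the opening is 536 − 480 = 56 mm, matching the stile x-width.


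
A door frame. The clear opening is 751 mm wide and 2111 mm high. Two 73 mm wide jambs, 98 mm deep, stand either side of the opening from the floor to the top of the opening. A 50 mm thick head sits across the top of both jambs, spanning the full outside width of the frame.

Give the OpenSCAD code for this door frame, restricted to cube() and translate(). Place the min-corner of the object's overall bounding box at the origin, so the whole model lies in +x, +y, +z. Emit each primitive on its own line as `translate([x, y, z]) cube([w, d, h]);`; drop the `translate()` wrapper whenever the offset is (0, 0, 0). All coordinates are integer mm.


cube([73, 98, 2111]);
translate([824, 0, 0]) cube([73, 98, 2111]);
translate([0, 0, 2111]) cube([897, 98, 50]);


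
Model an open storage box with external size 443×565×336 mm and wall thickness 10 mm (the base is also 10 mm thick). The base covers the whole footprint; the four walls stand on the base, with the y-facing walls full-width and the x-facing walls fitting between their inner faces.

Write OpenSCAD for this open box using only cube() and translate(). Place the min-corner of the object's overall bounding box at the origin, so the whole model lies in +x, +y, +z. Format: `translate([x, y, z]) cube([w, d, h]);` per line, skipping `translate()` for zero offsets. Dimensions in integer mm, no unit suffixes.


cube([443, 565, 10]);
translate([0, 0, 10]) cube([443, 10, 326]);
translate([0, 555, 10]) cube([443, 10, 326]);
translate([0, 10, 10]) cube([10, 545, 326]);
translate([433, 10, 10]) cube([10, 545, 326]);


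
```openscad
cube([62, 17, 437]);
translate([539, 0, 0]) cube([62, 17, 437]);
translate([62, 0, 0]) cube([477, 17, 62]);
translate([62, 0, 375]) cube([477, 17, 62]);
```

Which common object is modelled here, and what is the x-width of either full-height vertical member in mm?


A picture frame. The border width is 62 mm.

Four thin pieces enclosing a rectangular opening — a picture frame. The two full-height stiles are 437 mm tall; the top rail sits at z = 375 and is 62 mm tall, so the border above the opening is 437 − 375 = 62 mm, matching the stile x-width.


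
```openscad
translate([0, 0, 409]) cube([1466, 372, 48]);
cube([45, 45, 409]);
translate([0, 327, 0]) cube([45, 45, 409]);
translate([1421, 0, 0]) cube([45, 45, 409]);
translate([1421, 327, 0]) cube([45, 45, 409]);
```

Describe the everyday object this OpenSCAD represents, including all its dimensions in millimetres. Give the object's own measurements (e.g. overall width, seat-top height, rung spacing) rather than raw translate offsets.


A bench: a 1466×372 mm seat slab, 48 mm thick, top at z = 457 mm, on four 45×45 mm square legs flush with the seat corners and standing on z = 0.


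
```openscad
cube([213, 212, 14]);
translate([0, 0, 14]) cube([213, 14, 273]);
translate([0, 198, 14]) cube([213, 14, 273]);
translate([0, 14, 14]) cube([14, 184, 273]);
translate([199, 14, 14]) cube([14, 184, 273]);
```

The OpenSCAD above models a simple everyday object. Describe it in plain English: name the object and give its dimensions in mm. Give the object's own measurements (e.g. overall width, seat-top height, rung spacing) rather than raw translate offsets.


An open-topped rectangular box: outside dimensions 213×212×287 mm, with a uniform wall and base thickness of 14 mm. The base is a full 213×212 slab on the floor; four walls sit on top of the base. The front and back walls (the −y and +y sides) span the full width; the two side walls fit between them.


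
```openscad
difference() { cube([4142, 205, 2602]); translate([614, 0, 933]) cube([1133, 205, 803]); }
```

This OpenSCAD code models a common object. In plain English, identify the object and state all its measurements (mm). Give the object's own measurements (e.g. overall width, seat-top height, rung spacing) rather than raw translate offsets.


A wall 4142 mm long (x), 205 mm thick (y), 2602 mm tall, with a rectangular window opening cut through it. The opening is 1133 mm wide and 803 mm tall; its sill is at z = 933 mm and its near (−x) edge is 614 mm from the wall's −x end. The opening passes through the full wall thickness.


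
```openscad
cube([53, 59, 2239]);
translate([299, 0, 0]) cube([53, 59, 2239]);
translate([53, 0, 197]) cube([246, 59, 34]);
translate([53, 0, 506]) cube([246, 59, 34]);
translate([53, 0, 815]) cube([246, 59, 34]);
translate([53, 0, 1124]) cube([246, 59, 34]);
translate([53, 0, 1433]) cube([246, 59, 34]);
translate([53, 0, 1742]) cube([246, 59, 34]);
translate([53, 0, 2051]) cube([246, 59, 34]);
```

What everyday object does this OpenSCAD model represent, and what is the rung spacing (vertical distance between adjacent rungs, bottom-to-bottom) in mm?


A ladder. The rung spacing is 309 mm.

Two tall 53×59 posts with 7 short bars between them — a ladder. Adjacent rungs sit at z = 197 and z = 506, so the spacing is 506 − 197 = 309 mm.


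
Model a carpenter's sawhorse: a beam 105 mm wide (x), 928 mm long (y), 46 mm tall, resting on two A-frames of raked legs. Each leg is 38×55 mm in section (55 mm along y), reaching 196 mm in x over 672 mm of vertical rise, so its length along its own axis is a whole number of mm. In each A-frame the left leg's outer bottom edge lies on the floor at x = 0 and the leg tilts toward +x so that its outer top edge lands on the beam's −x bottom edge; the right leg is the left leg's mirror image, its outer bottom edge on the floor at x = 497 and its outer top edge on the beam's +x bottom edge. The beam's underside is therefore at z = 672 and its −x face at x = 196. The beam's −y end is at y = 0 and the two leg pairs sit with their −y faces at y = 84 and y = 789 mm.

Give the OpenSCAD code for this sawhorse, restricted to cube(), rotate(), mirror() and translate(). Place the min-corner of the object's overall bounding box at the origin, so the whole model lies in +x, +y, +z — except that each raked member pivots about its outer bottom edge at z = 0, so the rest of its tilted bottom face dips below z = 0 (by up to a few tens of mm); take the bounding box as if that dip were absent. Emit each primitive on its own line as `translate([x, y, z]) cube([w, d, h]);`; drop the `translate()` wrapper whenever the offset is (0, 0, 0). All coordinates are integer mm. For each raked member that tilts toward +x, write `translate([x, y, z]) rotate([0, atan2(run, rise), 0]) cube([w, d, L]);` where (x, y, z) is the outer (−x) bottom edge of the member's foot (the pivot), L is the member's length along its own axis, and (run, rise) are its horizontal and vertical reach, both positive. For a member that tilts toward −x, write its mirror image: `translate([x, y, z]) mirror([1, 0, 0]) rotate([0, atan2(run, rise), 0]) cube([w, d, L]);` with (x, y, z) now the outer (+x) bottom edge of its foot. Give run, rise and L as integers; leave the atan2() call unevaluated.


translate([196, 0, 672]) cube([105, 928, 46]);
translate([0, 84, 0]) rotate([0, atan2(196, 672), 0]) cube([38, 55, 700]);
translate([497, 84, 0]) mirror([1, 0, 0]) rotate([0, atan2(196, 672), 0]) cube([38, 55, 700]);
translate([0, 789, 0]) rotate([0, atan2(196, 672), 0]) cube([38, 55, 700]);
translate([497, 789, 0]) mirror([1, 0, 0]) rotate([0, atan2(196, 672), 0]) cube([38, 55, 700]);


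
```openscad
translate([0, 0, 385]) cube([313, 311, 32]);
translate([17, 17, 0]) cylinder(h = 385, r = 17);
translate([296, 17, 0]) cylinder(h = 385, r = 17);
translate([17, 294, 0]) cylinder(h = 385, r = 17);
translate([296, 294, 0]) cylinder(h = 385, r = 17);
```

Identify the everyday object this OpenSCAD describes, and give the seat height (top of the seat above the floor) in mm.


A stool. The seat height is 417 mm.

A 313×311×32 slab at z = 385 on four corner cylinders — a stool. The seat top is 385 + 32 = 417 mm.


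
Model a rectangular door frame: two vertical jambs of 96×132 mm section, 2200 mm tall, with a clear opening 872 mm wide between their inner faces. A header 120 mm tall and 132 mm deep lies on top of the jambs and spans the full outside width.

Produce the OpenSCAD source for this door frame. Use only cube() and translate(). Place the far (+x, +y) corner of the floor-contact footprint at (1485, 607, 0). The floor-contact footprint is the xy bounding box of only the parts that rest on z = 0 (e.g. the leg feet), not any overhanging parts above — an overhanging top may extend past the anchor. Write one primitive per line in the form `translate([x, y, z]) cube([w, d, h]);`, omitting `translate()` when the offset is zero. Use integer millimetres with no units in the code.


translate([421, 475, 0]) cube([96, 132, 2200]);
translate([1389, 475, 0]) cube([96, 132, 2200]);
translate([421, 475, 2200]) cube([1064, 132, 120]);


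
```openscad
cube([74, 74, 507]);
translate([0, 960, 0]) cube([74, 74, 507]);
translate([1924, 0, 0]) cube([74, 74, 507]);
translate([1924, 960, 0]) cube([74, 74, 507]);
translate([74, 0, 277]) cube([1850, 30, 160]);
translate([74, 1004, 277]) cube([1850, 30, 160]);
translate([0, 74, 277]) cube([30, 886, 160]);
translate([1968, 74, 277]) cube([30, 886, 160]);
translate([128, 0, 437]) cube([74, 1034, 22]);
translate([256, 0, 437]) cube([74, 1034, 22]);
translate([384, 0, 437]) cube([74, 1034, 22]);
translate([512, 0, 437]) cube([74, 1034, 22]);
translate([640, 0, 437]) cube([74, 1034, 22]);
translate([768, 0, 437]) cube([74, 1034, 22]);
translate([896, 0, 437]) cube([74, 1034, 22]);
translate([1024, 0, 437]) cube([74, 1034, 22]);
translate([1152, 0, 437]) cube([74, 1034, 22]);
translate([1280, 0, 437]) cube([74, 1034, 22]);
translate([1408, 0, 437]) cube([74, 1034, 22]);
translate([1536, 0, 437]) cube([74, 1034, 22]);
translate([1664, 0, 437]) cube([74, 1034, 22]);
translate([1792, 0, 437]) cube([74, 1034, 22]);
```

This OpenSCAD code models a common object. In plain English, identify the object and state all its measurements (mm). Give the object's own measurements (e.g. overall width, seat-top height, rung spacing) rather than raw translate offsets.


A bed frame 1998 mm long (x) by 1034 mm wide (y). Four 74×74 mm corner posts, 507 mm tall, at the corners of the footprint. Four rails of 30 mm thickness and 160 mm height run between adjacent posts with their undersides at z = 277 mm, their outer faces flush with the outside of the frame (the two x-running rails run between the posts' inner faces; the two y-running rails run between the posts' inner faces). 14 slats, each 74 mm wide (x) and 22 mm thick, lie across the top of the two x-running rails, running the full 1034 mm width of the frame in y; along x they sit between the end posts with a 54 mm gap after the −x posts and between neighbouring slats, leaving 58 mm before the +x posts.


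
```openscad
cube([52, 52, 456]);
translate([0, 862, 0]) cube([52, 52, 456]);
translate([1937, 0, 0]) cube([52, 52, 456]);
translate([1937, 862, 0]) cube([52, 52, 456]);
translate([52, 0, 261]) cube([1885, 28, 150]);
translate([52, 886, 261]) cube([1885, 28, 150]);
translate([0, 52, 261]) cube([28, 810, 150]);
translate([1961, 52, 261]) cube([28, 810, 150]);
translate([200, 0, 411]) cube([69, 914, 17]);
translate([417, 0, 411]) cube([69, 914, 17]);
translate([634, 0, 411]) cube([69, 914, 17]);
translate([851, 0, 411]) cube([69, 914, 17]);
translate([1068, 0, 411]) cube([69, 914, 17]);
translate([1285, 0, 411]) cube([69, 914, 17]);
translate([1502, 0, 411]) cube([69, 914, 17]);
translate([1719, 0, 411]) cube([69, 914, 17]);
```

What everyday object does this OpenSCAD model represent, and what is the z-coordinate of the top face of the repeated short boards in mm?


A bed frame. The slat-top height is 428 mm.

Four posts, four rails, and a row of slats — a bed frame. Slats sit on the rails at z = 261 + 150 = 411; with slat thickness 17, the top is 428 mm.


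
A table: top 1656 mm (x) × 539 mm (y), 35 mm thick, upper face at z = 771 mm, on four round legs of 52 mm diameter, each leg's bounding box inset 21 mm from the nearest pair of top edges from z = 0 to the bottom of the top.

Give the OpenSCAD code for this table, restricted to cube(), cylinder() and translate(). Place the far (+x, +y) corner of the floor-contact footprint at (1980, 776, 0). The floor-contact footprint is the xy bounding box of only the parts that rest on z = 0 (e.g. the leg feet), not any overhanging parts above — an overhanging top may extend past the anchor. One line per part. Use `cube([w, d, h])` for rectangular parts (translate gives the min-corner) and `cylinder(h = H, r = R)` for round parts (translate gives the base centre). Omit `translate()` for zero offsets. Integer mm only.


translate([345, 258, 736]) cube([1656, 539, 35]);
translate([392, 305, 0]) cylinder(h = 736, r = 26);
translate([1954, 305, 0]) cylinder(h = 736, r = 26);
translate([392, 750, 0]) cylinder(h = 736, r = 26);
translate([1954, 750, 0]) cylinder(h = 736, r = 26);


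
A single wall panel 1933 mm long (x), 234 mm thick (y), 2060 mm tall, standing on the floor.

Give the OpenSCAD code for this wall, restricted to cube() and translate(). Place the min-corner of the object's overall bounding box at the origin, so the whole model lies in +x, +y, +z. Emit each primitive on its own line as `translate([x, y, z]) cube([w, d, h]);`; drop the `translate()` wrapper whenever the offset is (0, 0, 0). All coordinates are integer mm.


cube([1933, 234, 2060]);


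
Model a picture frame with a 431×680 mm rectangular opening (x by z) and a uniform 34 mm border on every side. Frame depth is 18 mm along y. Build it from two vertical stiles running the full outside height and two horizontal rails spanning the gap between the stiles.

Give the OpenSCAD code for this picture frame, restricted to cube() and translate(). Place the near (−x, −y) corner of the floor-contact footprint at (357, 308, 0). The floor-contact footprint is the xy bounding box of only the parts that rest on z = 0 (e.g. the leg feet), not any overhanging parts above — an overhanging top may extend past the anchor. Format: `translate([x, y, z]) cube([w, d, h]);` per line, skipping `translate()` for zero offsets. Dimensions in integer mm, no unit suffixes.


translate([357, 308, 0]) cube([34, 18, 748]);
translate([822, 308, 0]) cube([34, 18, 748]);
translate([391, 308, 0]) cube([431, 18, 34]);
translate([391, 308, 714]) cube([431, 18, 34]);


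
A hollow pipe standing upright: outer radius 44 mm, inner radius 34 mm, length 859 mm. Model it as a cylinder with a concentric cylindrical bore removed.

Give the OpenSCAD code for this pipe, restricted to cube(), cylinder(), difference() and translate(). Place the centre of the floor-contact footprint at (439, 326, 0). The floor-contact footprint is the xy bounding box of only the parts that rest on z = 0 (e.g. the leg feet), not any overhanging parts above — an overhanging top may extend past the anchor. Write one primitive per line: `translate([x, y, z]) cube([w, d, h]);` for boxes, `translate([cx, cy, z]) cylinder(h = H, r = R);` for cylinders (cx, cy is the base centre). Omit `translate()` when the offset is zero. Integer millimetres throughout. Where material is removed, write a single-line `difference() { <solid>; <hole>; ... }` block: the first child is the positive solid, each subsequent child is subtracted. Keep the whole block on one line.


difference() { translate([439, 326, 0]) cylinder(h = 859, r = 44); translate([439, 326, 0]) cylinder(h = 859, r = 34); }


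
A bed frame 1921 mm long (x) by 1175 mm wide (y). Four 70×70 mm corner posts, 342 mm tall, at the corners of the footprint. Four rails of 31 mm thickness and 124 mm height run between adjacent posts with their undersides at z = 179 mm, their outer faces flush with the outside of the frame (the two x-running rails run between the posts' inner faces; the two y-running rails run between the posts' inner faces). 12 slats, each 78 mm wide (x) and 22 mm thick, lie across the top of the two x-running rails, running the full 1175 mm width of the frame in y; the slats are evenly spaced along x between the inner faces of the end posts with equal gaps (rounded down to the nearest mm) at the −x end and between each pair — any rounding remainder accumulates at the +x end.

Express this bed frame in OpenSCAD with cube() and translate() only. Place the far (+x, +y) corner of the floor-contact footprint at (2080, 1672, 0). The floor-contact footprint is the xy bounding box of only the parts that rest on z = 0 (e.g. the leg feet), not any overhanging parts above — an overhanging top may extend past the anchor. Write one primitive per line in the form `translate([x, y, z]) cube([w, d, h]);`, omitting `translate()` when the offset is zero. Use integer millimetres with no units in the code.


translate([159, 497, 0]) cube([70, 70, 342]);
translate([159, 1602, 0]) cube([70, 70, 342]);
translate([2010, 497, 0]) cube([70, 70, 342]);
translate([2010, 1602, 0]) cube([70, 70, 342]);
translate([229, 497, 179]) cube([1781, 31, 124]);
translate([229, 1641, 179]) cube([1781, 31, 124]);
translate([159, 567, 179]) cube([31, 1035, 124]);
translate([2049, 567, 179]) cube([31, 1035, 124]);
translate([294, 497, 303]) cube([78, 1175, 22]);
translate([437, 497, 303]) cube([78, 1175, 22]);
translate([580, 497, 303]) cube([78, 1175, 22]);
translate([723, 497, 303]) cube([78, 1175, 22]);
translate([866, 497, 303]) cube([78, 1175, 22]);
translate([1009, 497, 303]) cube([78, 1175, 22]);
translate([1152, 497, 303]) cube([78, 1175, 22]);
translate([1295, 497, 303]) cube([78, 1175, 22]);
translate([1438, 497, 303]) cube([78, 1175, 22]);
translate([1581, 497, 303]) cube([78, 1175, 22]);
translate([1724, 497, 303]) cube([78, 1175, 22]);
translate([1867, 497, 303]) cube([78, 1175, 22]);


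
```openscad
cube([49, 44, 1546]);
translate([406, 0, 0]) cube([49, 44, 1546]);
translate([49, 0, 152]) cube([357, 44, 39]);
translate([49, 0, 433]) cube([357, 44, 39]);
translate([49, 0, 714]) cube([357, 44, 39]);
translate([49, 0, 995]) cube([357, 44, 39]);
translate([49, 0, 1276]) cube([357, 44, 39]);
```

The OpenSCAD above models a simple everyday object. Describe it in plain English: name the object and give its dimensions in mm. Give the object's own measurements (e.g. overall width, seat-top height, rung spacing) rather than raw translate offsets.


A straight ladder. Two 49×44 mm vertical rails, 1546 mm tall, stand 455 mm apart (outside-to-outside) with their front faces coplanar on the −y side. 5 rungs, each 44 mm deep and 39 mm tall, span between the inner faces of the rails, front faces flush with the rails. The lowest rung's underside is at z = 152 mm and rungs are spaced 281 mm apart (underside to underside).


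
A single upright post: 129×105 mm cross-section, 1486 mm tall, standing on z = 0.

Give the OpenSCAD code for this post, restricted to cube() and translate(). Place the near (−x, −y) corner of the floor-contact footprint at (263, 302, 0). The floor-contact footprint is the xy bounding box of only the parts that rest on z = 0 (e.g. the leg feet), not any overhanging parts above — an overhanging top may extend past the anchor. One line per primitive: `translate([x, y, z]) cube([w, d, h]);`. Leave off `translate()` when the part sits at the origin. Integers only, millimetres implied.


translate([263, 302, 0]) cube([129, 105, 1486]);


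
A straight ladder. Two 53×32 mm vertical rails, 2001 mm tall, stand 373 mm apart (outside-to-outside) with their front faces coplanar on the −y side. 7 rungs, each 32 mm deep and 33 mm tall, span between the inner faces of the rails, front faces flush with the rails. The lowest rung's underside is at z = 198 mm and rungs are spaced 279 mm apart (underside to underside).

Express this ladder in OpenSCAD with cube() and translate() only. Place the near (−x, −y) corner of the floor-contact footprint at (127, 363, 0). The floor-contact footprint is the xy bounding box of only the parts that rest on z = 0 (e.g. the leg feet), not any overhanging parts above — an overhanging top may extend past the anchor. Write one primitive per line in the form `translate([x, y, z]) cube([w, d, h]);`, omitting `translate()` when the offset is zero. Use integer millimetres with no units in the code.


translate([127, 363, 0]) cube([53, 32, 2001]);
translate([447, 363, 0]) cube([53, 32, 2001]);
translate([180, 363, 198]) cube([267, 32, 33]);
translate([180, 363, 477]) cube([267, 32, 33]);
translate([180, 363, 756]) cube([267, 32, 33]);
translate([180, 363, 1035]) cube([267, 32, 33]);
translate([180, 363, 1314]) cube([267, 32, 33]);
translate([180, 363, 1593]) cube([267, 32, 33]);
translate([180, 363, 1872]) cube([267, 32, 33]);


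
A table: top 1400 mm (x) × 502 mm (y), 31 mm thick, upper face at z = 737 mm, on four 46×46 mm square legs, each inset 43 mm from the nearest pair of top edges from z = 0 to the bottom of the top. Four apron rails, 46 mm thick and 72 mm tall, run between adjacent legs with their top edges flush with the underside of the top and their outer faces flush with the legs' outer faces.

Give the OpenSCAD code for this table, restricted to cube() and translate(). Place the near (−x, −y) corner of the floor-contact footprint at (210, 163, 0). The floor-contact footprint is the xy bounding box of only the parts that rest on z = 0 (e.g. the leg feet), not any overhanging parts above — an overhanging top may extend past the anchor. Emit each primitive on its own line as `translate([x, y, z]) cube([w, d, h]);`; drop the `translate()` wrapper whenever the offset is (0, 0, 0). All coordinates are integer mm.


// leg_h = 737 - 31 = 706
// apron z = 706 - 72 = 634
translate([167, 120, 706]) cube([1400, 502, 31]);
translate([210, 163, 0]) cube([46, 46, 706]);
translate([1478, 163, 0]) cube([46, 46, 706]);
translate([210, 533, 0]) cube([46, 46, 706]);
translate([1478, 533, 0]) cube([46, 46, 706]);
translate([256, 163, 634]) cube([1222, 46, 72]);
translate([256, 533, 634]) cube([1222, 46, 72]);
translate([210, 209, 634]) cube([46, 324, 72]);
translate([1478, 209, 634]) cube([46, 324, 72]);


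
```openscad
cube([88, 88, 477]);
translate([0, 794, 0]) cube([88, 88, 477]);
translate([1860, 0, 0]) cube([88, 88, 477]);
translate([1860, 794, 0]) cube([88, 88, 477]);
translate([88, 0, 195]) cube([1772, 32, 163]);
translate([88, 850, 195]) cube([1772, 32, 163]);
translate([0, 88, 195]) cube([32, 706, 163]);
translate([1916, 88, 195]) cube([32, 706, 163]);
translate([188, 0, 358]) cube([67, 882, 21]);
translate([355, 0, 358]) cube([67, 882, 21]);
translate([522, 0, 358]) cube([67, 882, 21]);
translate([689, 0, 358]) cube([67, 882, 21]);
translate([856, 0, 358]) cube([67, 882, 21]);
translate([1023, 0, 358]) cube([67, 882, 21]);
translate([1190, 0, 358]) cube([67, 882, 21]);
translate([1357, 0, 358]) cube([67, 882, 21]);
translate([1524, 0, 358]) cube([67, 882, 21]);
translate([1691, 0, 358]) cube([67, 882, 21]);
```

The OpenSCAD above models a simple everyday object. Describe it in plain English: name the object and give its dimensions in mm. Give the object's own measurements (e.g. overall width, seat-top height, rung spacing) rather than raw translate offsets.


A bed frame 1948 mm long (x) by 882 mm wide (y). Four 88×88 mm corner posts, 477 mm tall, at the corners of the footprint. Four rails of 32 mm thickness and 163 mm height run between adjacent posts with their undersides at z = 195 mm, their outer faces flush with the outside of the frame (the two x-running rails run between the posts' inner faces; the two y-running rails run between the posts' inner faces). 10 slats, each 67 mm wide (x) and 21 mm thick, lie across the top of the two x-running rails, running the full 882 mm width of the frame in y; along x they sit between the end posts with a 100 mm gap after the −x posts and between neighbouring slats, leaving 102 mm before the +x posts.


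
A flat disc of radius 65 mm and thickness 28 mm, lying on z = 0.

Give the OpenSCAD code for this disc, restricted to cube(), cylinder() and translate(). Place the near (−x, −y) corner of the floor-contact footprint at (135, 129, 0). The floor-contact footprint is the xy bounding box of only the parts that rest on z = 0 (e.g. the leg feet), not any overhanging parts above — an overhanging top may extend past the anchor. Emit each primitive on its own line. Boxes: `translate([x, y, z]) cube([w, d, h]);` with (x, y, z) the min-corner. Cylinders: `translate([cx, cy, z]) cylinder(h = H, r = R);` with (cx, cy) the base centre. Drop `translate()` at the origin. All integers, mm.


translate([200, 194, 0]) cylinder(h = 28, r = 65);


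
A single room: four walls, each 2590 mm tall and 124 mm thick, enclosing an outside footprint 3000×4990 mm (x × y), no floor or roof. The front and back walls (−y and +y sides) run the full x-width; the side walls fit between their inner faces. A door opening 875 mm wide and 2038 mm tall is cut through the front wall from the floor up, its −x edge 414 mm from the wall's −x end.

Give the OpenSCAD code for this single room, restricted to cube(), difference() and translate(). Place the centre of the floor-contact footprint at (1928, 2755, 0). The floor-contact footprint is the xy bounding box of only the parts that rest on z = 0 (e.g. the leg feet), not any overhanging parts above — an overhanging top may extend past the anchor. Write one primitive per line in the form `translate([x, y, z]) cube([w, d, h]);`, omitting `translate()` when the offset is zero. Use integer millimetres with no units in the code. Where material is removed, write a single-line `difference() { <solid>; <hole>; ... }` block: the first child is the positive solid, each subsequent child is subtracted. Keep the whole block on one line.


difference() { translate([428, 260, 0]) cube([3000, 124, 2590]); translate([842, 260, 0]) cube([875, 124, 2038]); }
translate([428, 5126, 0]) cube([3000, 124, 2590]);
translate([428, 384, 0]) cube([124, 4742, 2590]);
translate([3304, 384, 0]) cube([124, 4742, 2590]);


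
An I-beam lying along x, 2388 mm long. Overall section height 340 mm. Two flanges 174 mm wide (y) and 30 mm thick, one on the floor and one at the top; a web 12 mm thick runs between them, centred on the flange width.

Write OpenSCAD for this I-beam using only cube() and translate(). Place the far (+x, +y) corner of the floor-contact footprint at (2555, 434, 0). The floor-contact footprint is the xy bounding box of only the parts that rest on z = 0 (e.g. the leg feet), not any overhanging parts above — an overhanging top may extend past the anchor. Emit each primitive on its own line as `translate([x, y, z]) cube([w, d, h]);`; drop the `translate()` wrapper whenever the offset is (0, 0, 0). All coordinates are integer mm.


translate([167, 260, 0]) cube([2388, 174, 30]);
translate([167, 341, 30]) cube([2388, 12, 280]);
translate([167, 260, 310]) cube([2388, 174, 30]);


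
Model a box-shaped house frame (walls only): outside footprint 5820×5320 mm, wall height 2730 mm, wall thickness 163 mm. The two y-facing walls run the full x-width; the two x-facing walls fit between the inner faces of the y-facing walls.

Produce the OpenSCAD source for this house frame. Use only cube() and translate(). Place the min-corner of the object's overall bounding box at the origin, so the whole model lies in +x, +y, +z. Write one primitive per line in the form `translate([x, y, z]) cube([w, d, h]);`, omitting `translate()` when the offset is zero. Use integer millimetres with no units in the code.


cube([5820, 163, 2730]);
translate([0, 5157, 0]) cube([5820, 163, 2730]);
translate([0, 163, 0]) cube([163, 4994, 2730]);
translate([5657, 163, 0]) cube([163, 4994, 2730]);
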